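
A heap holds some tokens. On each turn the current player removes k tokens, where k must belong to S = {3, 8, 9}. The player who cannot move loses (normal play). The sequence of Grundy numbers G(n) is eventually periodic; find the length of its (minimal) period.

17

n :  0  1  2  3  4  5  6  7  8  9 10 11 12 13 14 15 16 17 18 19 20 21 22 23 24 25 26 27 28 29 30 31 32 33 34 35
G :  0  0  0  1  1  1  0  0  2  1  1  3  0  0  2  1  1  0  0  0  1  1  1  0  0  2  1  1  3  0  0  2  1  1  0  0
G(n+17) = G(n) holds for n = 0,…,8 (a full window of length max(S) = 9), so the sequence is purely periodic with period 17.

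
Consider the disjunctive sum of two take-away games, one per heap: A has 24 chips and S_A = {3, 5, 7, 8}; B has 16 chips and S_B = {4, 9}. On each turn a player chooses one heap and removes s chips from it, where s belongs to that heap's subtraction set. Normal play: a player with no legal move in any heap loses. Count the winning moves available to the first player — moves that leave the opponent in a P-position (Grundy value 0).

0

Heap A, S = {3, 5, 7, 8}:
n :  0  1  2  3  4  5  6  7  8  9 10 11 12 13 14 15 16 17 18 19 20 21 22 23 24
G :  0  0  0  1  1  1  2  2  2  3  3  0  0  0  1  1  1  2  2  2  3  3  0  0  0
G_A(24) = 0.
Heap B, S = {4, 9}:
n :  0  1  2  3  4  5  6  7  8  9 10 11 12 13 14 15 16
G :  0  0  0  0  1  1  1  1  0  2  2  2  1  0  0  0  0
G_B(16) = 0.
Combined Grundy value = 0 ⊕ 0 = 0.
A winning move leaves total XOR = 0, i.e. changes one component's Grundy value g to g ⊕ X where X is the current total.
Heap A: target g' = 0⊕0 = 0, but every legal move changes the Grundy value (mex property), so 0 moves.
Heap B: target g' = 0⊕0 = 0, but every legal move changes the Grundy value (mex property), so 0 moves.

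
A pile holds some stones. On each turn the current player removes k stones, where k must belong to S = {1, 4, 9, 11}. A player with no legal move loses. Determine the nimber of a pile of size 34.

G(0) = 0
G(1) = mex{0} = 1
G(2) = mex{1} = 0
G(3) = mex{0} = 1
G(4) = mex{1,0} = 2
G(5) = mex{2,1} = 0
G(6) = mex{0,0} = 1
G(7) = mex{1,1} = 0
G(8) = mex{0,2} = 1
G(9) = mex{1,0,0} = 2
G(10) = mex{2,1,1} = 0
G(11) = mex{0,0,0,0} = 1
G(12) = mex{1,1,1,1} = 0
G(13) = mex{0,2,2,0} = 1
G(14) = mex{1,0,0,1} = 2
G(15) = mex{2,1,1,2} = 0
G(16) = mex{0,0,0,0} = 1
G(17) = mex{1,1,1,1} = 0
G(18) = mex{0,2,2,0} = 1
G(19) = mex{1,0,0,1} = 2
G(20) = mex{2,1,1,2} = 0
G(21) = mex{0,0,0,0} = 1
G(22) = mex{1,1,1,1} = 0
G(23) = mex{0,2,2,0} = 1
G(24) = mex{1,0,0,1} = 2
G(25) = mex{2,1,1,2} = 0
G(26) = mex{0,0,0,0} = 1
G(27) = mex{1,1,1,1} = 0
G(28) = mex{0,2,2,0} = 1
G(29) = mex{1,0,0,1} = 2
G(30) = mex{2,1,1,2} = 0
G(31) = mex{0,0,0,0} = 1
G(32) = mex{1,1,1,1} = 0
G(33) = mex{0,2,2,0} = 1
G(34) = mex{1,0,0,1} = 2

2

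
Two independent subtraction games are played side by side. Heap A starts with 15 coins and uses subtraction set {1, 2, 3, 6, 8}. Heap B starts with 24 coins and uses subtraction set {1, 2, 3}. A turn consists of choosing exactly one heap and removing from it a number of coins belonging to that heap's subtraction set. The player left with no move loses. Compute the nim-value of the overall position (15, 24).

2

Heap A, S = {1, 2, 3, 6, 8}:
n :  0  1  2  3  4  5  6  7  8  9 10 11 12 13 14 15
G :  0  1  2  3  0  1  2  3  4  0  1  2  3  0  1  2
G_A(15) = 2.
Heap B, S = {1, 2, 3}:
G(0) = 0
G(1) = mex{0} = 1
G(2) = mex{1,0} = 2
G(3) = mex{2,1,0} = 3
G(4) = mex{3,2,1} = 0
G(5) = mex{0,3,2} = 1
G(6) = mex{1,0,3} = 2
G(7) = mex{2,1,0} = 3
G(8) = mex{3,2,1} = 0
G(9) = mex{0,3,2} = 1
G(10) = mex{1,0,3} = 2
G(11) = mex{2,1,0} = 3
G(12) = mex{3,2,1} = 0
G(13) = mex{0,3,2} = 1
G(14) = mex{1,0,3} = 2
G(15) = mex{2,1,0} = 3
G(16) = mex{3,2,1} = 0
G(17) = mex{0,3,2} = 1
G(18) = mex{1,0,3} = 2
G(19) = mex{2,1,0} = 3
G(20) = mex{3,2,1} = 0
G(21) = mex{0,3,2} = 1
G(22) = mex{1,0,3} = 2
G(23) = mex{2,1,0} = 3
G(24) = mex{3,2,1} = 0
G_B(24) = 0.
Combined Grundy value = 2 ⊕ 0 = 2.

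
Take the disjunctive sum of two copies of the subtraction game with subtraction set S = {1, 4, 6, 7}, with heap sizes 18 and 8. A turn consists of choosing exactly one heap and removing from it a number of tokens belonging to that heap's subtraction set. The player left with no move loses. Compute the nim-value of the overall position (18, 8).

3

All heaps use S = {1, 4, 6, 7}:
n :  0  1  2  3  4  5  6  7  8  9 10 11 12 13 14 15 16 17 18
G :  0  1  0  1  2  0  1  2  3  2  0  1  2  0  1  0  1  2  0
Heap A: G(18) = 0.
Heap B: G(8) = 3.
Combined Grundy value = 0 ⊕ 3 = 3.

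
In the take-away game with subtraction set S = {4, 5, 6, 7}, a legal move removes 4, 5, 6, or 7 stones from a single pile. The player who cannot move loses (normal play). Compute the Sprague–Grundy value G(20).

2

n :  0  1  2  3  4  5  6  7  8  9 10 11 12 13 14 15 16 17 18 19 20
G :  0  0  0  0  1  1  1  1  2  2  2  0  0  0  0  1  1  1  1  2  2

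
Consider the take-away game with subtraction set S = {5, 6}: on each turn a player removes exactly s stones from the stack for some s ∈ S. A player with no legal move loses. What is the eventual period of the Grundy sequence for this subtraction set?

n :  0  1  2  3  4  5  6  7  8  9 10 11 12 13 14 15 16 17 18 19 20 21 22 23
G :  0  0  0  0  0  1  1  1  1  1  2  0  0  0  0  0  1  1  1  1  1  2  0  0
G(n+11) = G(n) holds for n = 0,…,5 (a full window of length max(S) = 6), so the sequence is purely periodic with period 11.

11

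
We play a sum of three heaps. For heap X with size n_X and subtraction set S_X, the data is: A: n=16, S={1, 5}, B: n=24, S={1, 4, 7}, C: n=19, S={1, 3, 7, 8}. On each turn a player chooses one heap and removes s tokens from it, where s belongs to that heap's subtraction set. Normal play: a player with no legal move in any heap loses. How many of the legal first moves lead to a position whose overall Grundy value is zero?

Heap A, S = {1, 5}:
G(0) = 0
G(1) = mex{0} = 1
G(2) = mex{1} = 0
G(3) = mex{0} = 1
G(4) = mex{1} = 0
G(5) = mex{0,0} = 1
G(6) = mex{1,1} = 0
G(7) = mex{0,0} = 1
G(8) = mex{1,1} = 0
G(9) = mex{0,0} = 1
G(10) = mex{1,1} = 0
G(11) = mex{0,0} = 1
G(12) = mex{1,1} = 0
G(13) = mex{0,0} = 1
G(14) = mex{1,1} = 0
G(15) = mex{0,0} = 1
G(16) = mex{1,1} = 0
G_A(16) = 0.
Heap B, S = {1, 4, 7}:
n :  0  1  2  3  4  5  6  7  8  9 10 11 12 13 14 15 16 17 18 19 20 21 22 23 24
G :  0  1  0  1  2  0  1  2  0  1  0  1  2  0  1  2  0  1  0  1  2  0  1  2  0
G_B(24) = 0.
Heap C, S = {1, 3, 7, 8}:
n :  0  1  2  3  4  5  6  7  8  9 10 11 12 13 14 15 16 17 18 19
G :  0  1  0  1  0  1  0  1  2  3  2  3  2  3  2  0  1  0  1  0
G_C(19) = 0.
Combined Grundy value = 0 ⊕ 0 ⊕ 0 = 0.
A winning move leaves total XOR = 0, i.e. changes one component's Grundy value g to g ⊕ X where X is the current total.
Heap A: target g' = 0⊕0 = 0, but every legal move changes the Grundy value (mex property), so 0 moves.
Heap B: target g' = 0⊕0 = 0, but every legal move changes the Grundy value (mex property), so 0 moves.
Heap C: target g' = 0⊕0 = 0, but every legal move changes the Grundy value (mex property), so 0 moves.

0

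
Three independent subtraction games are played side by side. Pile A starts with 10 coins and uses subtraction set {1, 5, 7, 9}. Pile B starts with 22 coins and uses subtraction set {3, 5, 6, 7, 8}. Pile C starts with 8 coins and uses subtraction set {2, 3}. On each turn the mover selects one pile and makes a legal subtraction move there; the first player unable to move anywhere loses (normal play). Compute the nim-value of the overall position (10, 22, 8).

1

Pile A, S = {1, 5, 7, 9}:
G(0) = 0
G(1) = mex{0} = 1
G(2) = mex{1} = 0
G(3) = mex{0} = 1
G(4) = mex{1} = 0
G(5) = mex{0,0} = 1
G(6) = mex{1,1} = 0
G(7) = mex{0,0,0} = 1
G(8) = mex{1,1,1} = 0
G(9) = mex{0,0,0,0} = 1
G(10) = mex{1,1,1,1} = 0
G_A(10) = 0.
Pile B, S = {3, 5, 6, 7, 8}:
n :  0  1  2  3  4  5  6  7  8  9 10 11 12 13 14 15 16 17 18 19 20 21 22
G :  0  0  0  1  1  1  2  2  2  3  3  0  0  0  1  1  1  2  2  2  3  3  0
G_B(22) = 0.
Pile C, S = {2, 3}:
n : 0 1 2 3 4 5 6 7 8
G : 0 0 1 1 2 0 0 1 1
G_C(8) = 1.
Combined Grundy value = 0 ⊕ 0 ⊕ 1 = 1.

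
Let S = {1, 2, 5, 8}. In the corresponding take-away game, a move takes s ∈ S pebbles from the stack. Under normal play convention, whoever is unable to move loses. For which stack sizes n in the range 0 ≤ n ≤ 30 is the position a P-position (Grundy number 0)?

0, 3, 6, 9, 12, 15, 18, 21, 24, 27, 30

n :  0  1  2  3  4  5  6  7  8  9 10 11 12 13 14 15 16 17 18 19 20 21 22 23 24 25 26 27 28 29 30
G :  0  1  2  0  1  2  0  1  2  0  1  2  0  1  2  0  1  2  0  1  2  0  1  2  0  1  2  0  1  2  0
P-positions are exactly the n with G(n) = 0.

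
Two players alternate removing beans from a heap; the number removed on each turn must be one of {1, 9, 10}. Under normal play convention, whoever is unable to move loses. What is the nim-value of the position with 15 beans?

n :  0  1  2  3  4  5  6  7  8  9 10 11 12 13 14 15
G :  0  1  0  1  0  1  0  1  0  1  2  3  2  3  2  3

3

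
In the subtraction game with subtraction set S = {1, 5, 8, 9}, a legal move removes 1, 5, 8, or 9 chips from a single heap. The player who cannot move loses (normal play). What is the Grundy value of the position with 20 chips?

0

n :  0  1  2  3  4  5  6  7  8  9 10 11 12 13 14 15 16 17 18 19 20
G :  0  1  0  1  0  1  0  1  2  3  2  3  2  3  2  3  0  1  0  1  0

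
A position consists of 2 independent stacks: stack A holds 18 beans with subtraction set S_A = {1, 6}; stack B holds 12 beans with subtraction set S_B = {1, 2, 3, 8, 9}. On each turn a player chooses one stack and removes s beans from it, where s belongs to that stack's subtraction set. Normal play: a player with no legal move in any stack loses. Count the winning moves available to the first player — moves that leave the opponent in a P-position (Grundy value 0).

Stack A, S = {1, 6}:
G(0) = 0
G(1) = mex{0} = 1
G(2) = mex{1} = 0
G(3) = mex{0} = 1
G(4) = mex{1} = 0
G(5) = mex{0} = 1
G(6) = mex{1,0} = 2
G(7) = mex{2,1} = 0
G(8) = mex{0,0} = 1
G(9) = mex{1,1} = 0
G(10) = mex{0,0} = 1
G(11) = mex{1,1} = 0
G(12) = mex{0,2} = 1
G(13) = mex{1,0} = 2
G(14) = mex{2,1} = 0
G(15) = mex{0,0} = 1
G(16) = mex{1,1} = 0
G(17) = mex{0,0} = 1
G(18) = mex{1,1} = 0
G_A(18) = 0.
Stack B, S = {1, 2, 3, 8, 9}:
n :  0  1  2  3  4  5  6  7  8  9 10 11 12
G :  0  1  2  3  0  1  2  3  4  5  0  1  2
G_B(12) = 2.
Combined Grundy value = 0 ⊕ 2 = 2.
A winning move leaves total XOR = 0, i.e. changes one component's Grundy value g to g ⊕ X where X is the current total.
Stack A: need g' = 0⊕2 = 2. Options: 18−1→G=1, 18−6→G=1. Hits: 0.
Stack B: need g' = 2⊕2 = 0. Options: 12−1→G=1, 12−2→G=0, 12−3→G=5, 12−8→G=0, 12−9→G=3. Hits: 2.

2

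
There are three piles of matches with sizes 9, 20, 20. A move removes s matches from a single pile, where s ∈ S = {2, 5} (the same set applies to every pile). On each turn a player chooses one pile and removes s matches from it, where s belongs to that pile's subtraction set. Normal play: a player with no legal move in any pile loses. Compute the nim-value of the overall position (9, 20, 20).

1

All piles use S = {2, 5}:
n :  0  1  2  3  4  5  6  7  8  9 10 11 12 13 14 15 16 17 18 19 20
G :  0  0  1  1  0  2  1  0  0  1  1  0  2  1  0  0  1  1  0  2  1
Pile A: G(9) = 1.
Pile B: G(20) = 1.
Pile C: G(20) = 1.
Combined Grundy value = 1 ⊕ 1 ⊕ 1 = 1.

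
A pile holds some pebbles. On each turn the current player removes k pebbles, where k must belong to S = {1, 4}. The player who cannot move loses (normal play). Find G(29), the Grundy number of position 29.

2

G(0) = 0
G(1) = mex{0} = 1
G(2) = mex{1} = 0
G(3) = mex{0} = 1
G(4) = mex{1,0} = 2
G(5) = mex{2,1} = 0
G(6) = mex{0,0} = 1
G(7) = mex{1,1} = 0
G(8) = mex{0,2} = 1
G(9) = mex{1,0} = 2
G(10) = mex{2,1} = 0
G(11) = mex{0,0} = 1
G(12) = mex{1,1} = 0
G(13) = mex{0,2} = 1
G(14) = mex{1,0} = 2
G(15) = mex{2,1} = 0
G(16) = mex{0,0} = 1
G(17) = mex{1,1} = 0
G(18) = mex{0,2} = 1
G(19) = mex{1,0} = 2
G(20) = mex{2,1} = 0
G(21) = mex{0,0} = 1
G(22) = mex{1,1} = 0
G(23) = mex{0,2} = 1
G(24) = mex{1,0} = 2
G(25) = mex{2,1} = 0
G(26) = mex{0,0} = 1
G(27) = mex{1,1} = 0
G(28) = mex{0,2} = 1
G(29) = mex{1,0} = 2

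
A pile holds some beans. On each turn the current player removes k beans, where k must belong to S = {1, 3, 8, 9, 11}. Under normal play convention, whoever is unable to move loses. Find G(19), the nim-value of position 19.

1

G(0) = 0
G(1) = mex{0} = 1
G(2) = mex{1} = 0
G(3) = mex{0,0} = 1
G(4) = mex{1,1} = 0
G(5) = mex{0,0} = 1
G(6) = mex{1,1} = 0
G(7) = mex{0,0} = 1
G(8) = mex{1,1,0} = 2
G(9) = mex{2,0,1,0} = 3
G(10) = mex{3,1,0,1} = 2
G(11) = mex{2,2,1,0,0} = 3
G(12) = mex{3,3,0,1,1} = 2
G(13) = mex{2,2,1,0,0} = 3
G(14) = mex{3,3,0,1,1} = 2
G(15) = mex{2,2,1,0,0} = 3
G(16) = mex{3,3,2,1,1} = 0
G(17) = mex{0,2,3,2,0} = 1
G(18) = mex{1,3,2,3,1} = 0
G(19) = mex{0,0,3,2,2} = 1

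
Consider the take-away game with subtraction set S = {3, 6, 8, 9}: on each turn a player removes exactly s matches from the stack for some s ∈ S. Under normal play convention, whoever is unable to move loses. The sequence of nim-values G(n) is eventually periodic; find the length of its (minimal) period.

G(0) = 0
G(1) = mex{} = 0
G(2) = mex{} = 0
G(3) = mex{0} = 1
G(4) = mex{0} = 1
G(5) = mex{0} = 1
G(6) = mex{1,0} = 2
G(7) = mex{1,0} = 2
G(8) = mex{1,0,0} = 2
G(9) = mex{2,1,0,0} = 3
G(10) = mex{2,1,0,0} = 3
G(11) = mex{2,1,1,0} = 3
G(12) = mex{3,2,1,1} = 0
G(13) = mex{3,2,1,1} = 0
G(14) = mex{3,2,2,1} = 0
G(15) = mex{0,3,2,2} = 1
G(16) = mex{0,3,2,2} = 1
G(17) = mex{0,3,3,2} = 1
G(18) = mex{1,0,3,3} = 2
G(19) = mex{1,0,3,3} = 2
G(20) = mex{1,0,0,3} = 2
G(21) = mex{2,1,0,0} = 3
G(22) = mex{2,1,0,0} = 3
G(23) = mex{2,1,1,0} = 3
G(24) = mex{3,2,1,1} = 0
G(25) = mex{3,2,1,1} = 0
G(n+12) = G(n) holds for n = 0,…,8 (a full window of length max(S) = 9), so the sequence is purely periodic with period 12.

12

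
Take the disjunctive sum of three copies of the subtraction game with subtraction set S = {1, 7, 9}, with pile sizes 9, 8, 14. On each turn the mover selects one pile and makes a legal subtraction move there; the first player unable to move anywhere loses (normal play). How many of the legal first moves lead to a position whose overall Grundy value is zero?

All piles use S = {1, 7, 9}:
n :  0  1  2  3  4  5  6  7  8  9 10 11 12 13 14
G :  0  1  0  1  0  1  0  1  0  1  0  1  0  1  0
Pile A: G(9) = 1.
Pile B: G(8) = 0.
Pile C: G(14) = 0.
Combined Grundy value = 1 ⊕ 0 ⊕ 0 = 1.
A winning move leaves total XOR = 0, i.e. changes one component's Grundy value g to g ⊕ X where X is the current total.
Pile A: need g' = 1⊕1 = 0. Options: 9−1→G=0, 9−7→G=0, 9−9→G=0. Hits: 3.
Pile B: need g' = 0⊕1 = 1. Options: 8−1→G=1, 8−7→G=1. Hits: 2.
Pile C: need g' = 0⊕1 = 1. Options: 14−1→G=1, 14−7→G=1, 14−9→G=1. Hits: 3.

8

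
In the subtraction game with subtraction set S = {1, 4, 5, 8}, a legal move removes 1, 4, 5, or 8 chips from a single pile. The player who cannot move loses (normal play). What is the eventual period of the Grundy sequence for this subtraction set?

9

G(0) = 0
G(1) = mex{0} = 1
G(2) = mex{1} = 0
G(3) = mex{0} = 1
G(4) = mex{1,0} = 2
G(5) = mex{2,1,0} = 3
G(6) = mex{3,0,1} = 2
G(7) = mex{2,1,0} = 3
G(8) = mex{3,2,1,0} = 4
G(9) = mex{4,3,2,1} = 0
G(10) = mex{0,2,3,0} = 1
G(11) = mex{1,3,2,1} = 0
G(12) = mex{0,4,3,2} = 1
G(13) = mex{1,0,4,3} = 2
G(14) = mex{2,1,0,2} = 3
G(15) = mex{3,0,1,3} = 2
G(16) = mex{2,1,0,4} = 3
G(17) = mex{3,2,1,0} = 4
G(18) = mex{4,3,2,1} = 0
G(19) = mex{0,2,3,0} = 1
G(n+9) = G(n) holds for n = 0,…,7 (a full window of length max(S) = 8), so the sequence is purely periodic with period 9.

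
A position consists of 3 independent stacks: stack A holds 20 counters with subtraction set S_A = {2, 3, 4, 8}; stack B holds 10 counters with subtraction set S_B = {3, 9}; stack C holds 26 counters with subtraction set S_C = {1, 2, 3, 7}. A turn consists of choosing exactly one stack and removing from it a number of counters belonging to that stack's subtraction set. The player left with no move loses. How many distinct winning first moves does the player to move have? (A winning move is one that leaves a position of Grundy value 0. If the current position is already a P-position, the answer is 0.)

1

Stack A, S = {2, 3, 4, 8}:
G(0) = 0
G(1) = mex{} = 0
G(2) = mex{0} = 1
G(3) = mex{0,0} = 1
G(4) = mex{1,0,0} = 2
G(5) = mex{1,1,0} = 2
G(6) = mex{2,1,1} = 0
G(7) = mex{2,2,1} = 0
G(8) = mex{0,2,2,0} = 1
G(9) = mex{0,0,2,0} = 1
G(10) = mex{1,0,0,1} = 2
G(11) = mex{1,1,0,1} = 2
G(12) = mex{2,1,1,2} = 0
G(13) = mex{2,2,1,2} = 0
G(14) = mex{0,2,2,0} = 1
G(15) = mex{0,0,2,0} = 1
G(16) = mex{1,0,0,1} = 2
G(17) = mex{1,1,0,1} = 2
G(18) = mex{2,1,1,2} = 0
G(19) = mex{2,2,1,2} = 0
G(20) = mex{0,2,2,0} = 1
G_A(20) = 1.
Stack B, S = {3, 9}:
G(0) = 0
G(1) = mex{} = 0
G(2) = mex{} = 0
G(3) = mex{0} = 1
G(4) = mex{0} = 1
G(5) = mex{0} = 1
G(6) = mex{1} = 0
G(7) = mex{1} = 0
G(8) = mex{1} = 0
G(9) = mex{0,0} = 1
G(10) = mex{0,0} = 1
G_B(10) = 1.
Stack C, S = {1, 2, 3, 7}:
n :  0  1  2  3  4  5  6  7  8  9 10 11 12 13 14 15 16 17 18 19 20 21 22 23 24 25 26
G :  0  1  2  3  0  1  2  3  0  1  2  3  0  1  2  3  0  1  2  3  0  1  2  3  0  1  2
G_C(26) = 2.
Combined Grundy value = 1 ⊕ 1 ⊕ 2 = 2.
A winning move leaves total XOR = 0, i.e. changes one component's Grundy value g to g ⊕ X where X is the current total.
Stack A: need g' = 1⊕2 = 3. Options: 20−2→G=0, 20−3→G=2, 20−4→G=2, 20−8→G=0. Hits: 0.
Stack B: need g' = 1⊕2 = 3. Options: 10−3→G=0, 10−9→G=0. Hits: 0.
Stack C: need g' = 2⊕2 = 0. Options: 26−1→G=1, 26−2→G=0, 26−3→G=3, 26−7→G=3. Hits: 1.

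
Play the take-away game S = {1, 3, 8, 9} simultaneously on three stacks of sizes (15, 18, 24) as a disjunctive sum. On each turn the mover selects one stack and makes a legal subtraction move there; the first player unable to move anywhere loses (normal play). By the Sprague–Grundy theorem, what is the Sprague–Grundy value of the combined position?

1

All stacks use S = {1, 3, 8, 9}:
G(0) = 0
G(1) = mex{0} = 1
G(2) = mex{1} = 0
G(3) = mex{0,0} = 1
G(4) = mex{1,1} = 0
G(5) = mex{0,0} = 1
G(6) = mex{1,1} = 0
G(7) = mex{0,0} = 1
G(8) = mex{1,1,0} = 2
G(9) = mex{2,0,1,0} = 3
G(10) = mex{3,1,0,1} = 2
G(11) = mex{2,2,1,0} = 3
G(12) = mex{3,3,0,1} = 2
G(13) = mex{2,2,1,0} = 3
G(14) = mex{3,3,0,1} = 2
G(15) = mex{2,2,1,0} = 3
G(16) = mex{3,3,2,1} = 0
G(17) = mex{0,2,3,2} = 1
G(18) = mex{1,3,2,3} = 0
G(19) = mex{0,0,3,2} = 1
G(20) = mex{1,1,2,3} = 0
G(21) = mex{0,0,3,2} = 1
G(22) = mex{1,1,2,3} = 0
G(23) = mex{0,0,3,2} = 1
G(24) = mex{1,1,0,3} = 2
Stack A: G(15) = 3.
Stack B: G(18) = 0.
Stack C: G(24) = 2.
Combined Grundy value = 3 ⊕ 0 ⊕ 2 = 1.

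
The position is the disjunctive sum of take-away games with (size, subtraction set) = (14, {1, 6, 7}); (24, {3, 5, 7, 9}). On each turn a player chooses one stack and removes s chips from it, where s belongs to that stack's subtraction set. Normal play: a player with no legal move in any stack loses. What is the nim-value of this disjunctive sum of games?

0

Stack A, S = {1, 6, 7}:
n :  0  1  2  3  4  5  6  7  8  9 10 11 12 13 14
G :  0  1  0  1  0  1  2  3  2  3  2  3  0  1  0
G_A(14) = 0.
Stack B, S = {3, 5, 7, 9}:
G(0) = 0
G(1) = mex{} = 0
G(2) = mex{} = 0
G(3) = mex{0} = 1
G(4) = mex{0} = 1
G(5) = mex{0,0} = 1
G(6) = mex{1,0} = 2
G(7) = mex{1,0,0} = 2
G(8) = mex{1,1,0} = 2
G(9) = mex{2,1,0,0} = 3
G(10) = mex{2,1,1,0} = 3
G(11) = mex{2,2,1,0} = 3
G(12) = mex{3,2,1,1} = 0
G(13) = mex{3,2,2,1} = 0
G(14) = mex{3,3,2,1} = 0
G(15) = mex{0,3,2,2} = 1
G(16) = mex{0,3,3,2} = 1
G(17) = mex{0,0,3,2} = 1
G(18) = mex{1,0,3,3} = 2
G(19) = mex{1,0,0,3} = 2
G(20) = mex{1,1,0,3} = 2
G(21) = mex{2,1,0,0} = 3
G(22) = mex{2,1,1,0} = 3
G(23) = mex{2,2,1,0} = 3
G(24) = mex{3,2,1,1} = 0
G_B(24) = 0.
Combined Grundy value = 0 ⊕ 0 = 0.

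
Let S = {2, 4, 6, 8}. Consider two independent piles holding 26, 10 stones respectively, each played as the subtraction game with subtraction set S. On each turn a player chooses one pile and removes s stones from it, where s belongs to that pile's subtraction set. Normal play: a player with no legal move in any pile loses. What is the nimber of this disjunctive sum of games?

3

All piles use S = {2, 4, 6, 8}:
n :  0  1  2  3  4  5  6  7  8  9 10 11 12 13 14 15 16 17 18 19 20 21 22 23 24 25 26
G :  0  0  1  1  2  2  3  3  4  4  0  0  1  1  2  2  3  3  4  4  0  0  1  1  2  2  3
Pile A: G(26) = 3.
Pile B: G(10) = 0.
Combined Grundy value = 3 ⊕ 0 = 3.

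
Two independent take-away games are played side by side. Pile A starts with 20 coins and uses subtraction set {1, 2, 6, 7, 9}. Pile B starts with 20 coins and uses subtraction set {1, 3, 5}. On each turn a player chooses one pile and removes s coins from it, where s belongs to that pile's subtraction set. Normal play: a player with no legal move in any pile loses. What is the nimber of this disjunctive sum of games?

1

Pile A, S = {1, 2, 6, 7, 9}:
G(0) = 0
G(1) = mex{0} = 1
G(2) = mex{1,0} = 2
G(3) = mex{2,1} = 0
G(4) = mex{0,2} = 1
G(5) = mex{1,0} = 2
G(6) = mex{2,1,0} = 3
G(7) = mex{3,2,1,0} = 4
G(8) = mex{4,3,2,1} = 0
G(9) = mex{0,4,0,2,0} = 1
G(10) = mex{1,0,1,0,1} = 2
G(11) = mex{2,1,2,1,2} = 0
G(12) = mex{0,2,3,2,0} = 1
G(13) = mex{1,0,4,3,1} = 2
G(14) = mex{2,1,0,4,2} = 3
G(15) = mex{3,2,1,0,3} = 4
G(16) = mex{4,3,2,1,4} = 0
G(17) = mex{0,4,0,2,0} = 1
G(18) = mex{1,0,1,0,1} = 2
G(19) = mex{2,1,2,1,2} = 0
G(20) = mex{0,2,3,2,0} = 1
G_A(20) = 1.
Pile B, S = {1, 3, 5}:
G(0) = 0
G(1) = mex{0} = 1
G(2) = mex{1} = 0
G(3) = mex{0,0} = 1
G(4) = mex{1,1} = 0
G(5) = mex{0,0,0} = 1
G(6) = mex{1,1,1} = 0
G(7) = mex{0,0,0} = 1
G(8) = mex{1,1,1} = 0
G(9) = mex{0,0,0} = 1
G(10) = mex{1,1,1} = 0
G(11) = mex{0,0,0} = 1
G(12) = mex{1,1,1} = 0
G(13) = mex{0,0,0} = 1
G(14) = mex{1,1,1} = 0
G(15) = mex{0,0,0} = 1
G(16) = mex{1,1,1} = 0
G(17) = mex{0,0,0} = 1
G(18) = mex{1,1,1} = 0
G(19) = mex{0,0,0} = 1
G(20) = mex{1,1,1} = 0
G_B(20) = 0.
Combined Grundy value = 1 ⊕ 0 = 1.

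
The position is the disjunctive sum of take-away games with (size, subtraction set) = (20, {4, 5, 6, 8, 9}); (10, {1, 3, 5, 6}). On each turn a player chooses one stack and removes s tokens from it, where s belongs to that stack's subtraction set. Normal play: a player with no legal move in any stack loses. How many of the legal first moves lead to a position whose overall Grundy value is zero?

2

Stack A, S = {4, 5, 6, 8, 9}:
G(0) = 0
G(1) = mex{} = 0
G(2) = mex{} = 0
G(3) = mex{} = 0
G(4) = mex{0} = 1
G(5) = mex{0,0} = 1
G(6) = mex{0,0,0} = 1
G(7) = mex{0,0,0} = 1
G(8) = mex{1,0,0,0} = 2
G(9) = mex{1,1,0,0,0} = 2
G(10) = mex{1,1,1,0,0} = 2
G(11) = mex{1,1,1,0,0} = 2
G(12) = mex{2,1,1,1,0} = 3
G(13) = mex{2,2,1,1,1} = 0
G(14) = mex{2,2,2,1,1} = 0
G(15) = mex{2,2,2,1,1} = 0
G(16) = mex{3,2,2,2,1} = 0
G(17) = mex{0,3,2,2,2} = 1
G(18) = mex{0,0,3,2,2} = 1
G(19) = mex{0,0,0,2,2} = 1
G(20) = mex{0,0,0,3,2} = 1
G_A(20) = 1.
Stack B, S = {1, 3, 5, 6}:
G(0) = 0
G(1) = mex{0} = 1
G(2) = mex{1} = 0
G(3) = mex{0,0} = 1
G(4) = mex{1,1} = 0
G(5) = mex{0,0,0} = 1
G(6) = mex{1,1,1,0} = 2
G(7) = mex{2,0,0,1} = 3
G(8) = mex{3,1,1,0} = 2
G(9) = mex{2,2,0,1} = 3
G(10) = mex{3,3,1,0} = 2
G_B(10) = 2.
Combined Grundy value = 1 ⊕ 2 = 3.
A winning move leaves total XOR = 0, i.e. changes one component's Grundy value g to g ⊕ X where X is the current total.
Stack A: need g' = 1⊕3 = 2. Options: 20−4→G=0, 20−5→G=0, 20−6→G=0, 20−8→G=3, 20−9→G=2. Hits: 1.
Stack B: need g' = 2⊕3 = 1. Options: 10−1→G=3, 10−3→G=3, 10−5→G=1, 10−6→G=0. Hits: 1.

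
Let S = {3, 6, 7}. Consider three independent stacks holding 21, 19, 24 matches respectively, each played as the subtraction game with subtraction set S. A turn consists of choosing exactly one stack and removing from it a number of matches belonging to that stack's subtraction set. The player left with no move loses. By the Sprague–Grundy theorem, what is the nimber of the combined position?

2

All stacks use S = {3, 6, 7}:
G(0) = 0
G(1) = mex{} = 0
G(2) = mex{} = 0
G(3) = mex{0} = 1
G(4) = mex{0} = 1
G(5) = mex{0} = 1
G(6) = mex{1,0} = 2
G(7) = mex{1,0,0} = 2
G(8) = mex{1,0,0} = 2
G(9) = mex{2,1,0} = 3
G(10) = mex{2,1,1} = 0
G(11) = mex{2,1,1} = 0
G(12) = mex{3,2,1} = 0
G(13) = mex{0,2,2} = 1
G(14) = mex{0,2,2} = 1
G(15) = mex{0,3,2} = 1
G(16) = mex{1,0,3} = 2
G(17) = mex{1,0,0} = 2
G(18) = mex{1,0,0} = 2
G(19) = mex{2,1,0} = 3
G(20) = mex{2,1,1} = 0
G(21) = mex{2,1,1} = 0
G(22) = mex{3,2,1} = 0
G(23) = mex{0,2,2} = 1
G(24) = mex{0,2,2} = 1
Stack A: G(21) = 0.
Stack B: G(19) = 3.
Stack C: G(24) = 1.
Combined Grundy value = 0 ⊕ 3 ⊕ 1 = 2.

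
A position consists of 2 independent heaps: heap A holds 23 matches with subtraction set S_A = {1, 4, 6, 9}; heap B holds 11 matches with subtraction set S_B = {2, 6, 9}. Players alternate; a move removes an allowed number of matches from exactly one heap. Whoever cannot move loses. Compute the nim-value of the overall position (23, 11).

2

Heap A, S = {1, 4, 6, 9}:
n :  0  1  2  3  4  5  6  7  8  9 10 11 12 13 14 15 16 17 18 19 20 21 22 23
G :  0  1  0  1  2  0  1  0  1  2  0  1  0  1  2  0  1  0  1  2  0  1  0  1
G_A(23) = 1.
Heap B, S = {2, 6, 9}:
n :  0  1  2  3  4  5  6  7  8  9 10 11
G :  0  0  1  1  0  0  1  1  0  2  1  3
G_B(11) = 3.
Combined Grundy value = 1 ⊕ 3 = 2.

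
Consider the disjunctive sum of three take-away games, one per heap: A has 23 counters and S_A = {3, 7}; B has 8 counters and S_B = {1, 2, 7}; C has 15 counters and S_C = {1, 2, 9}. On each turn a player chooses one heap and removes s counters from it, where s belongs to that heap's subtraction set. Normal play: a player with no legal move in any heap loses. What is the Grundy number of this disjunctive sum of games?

Heap A, S = {3, 7}:
n :  0  1  2  3  4  5  6  7  8  9 10 11 12 13 14 15 16 17 18 19 20 21 22 23
G :  0  0  0  1  1  1  0  2  2  1  0  0  0  1  1  1  0  2  2  1  0  0  0  1
G_A(23) = 1.
Heap B, S = {1, 2, 7}:
G(0) = 0
G(1) = mex{0} = 1
G(2) = mex{1,0} = 2
G(3) = mex{2,1} = 0
G(4) = mex{0,2} = 1
G(5) = mex{1,0} = 2
G(6) = mex{2,1} = 0
G(7) = mex{0,2,0} = 1
G(8) = mex{1,0,1} = 2
G_B(8) = 2.
Heap C, S = {1, 2, 9}:
n :  0  1  2  3  4  5  6  7  8  9 10 11 12 13 14 15
G :  0  1  2  0  1  2  0  1  2  3  0  1  2  0  1  2
G_C(15) = 2.
Combined Grundy value = 1 ⊕ 2 ⊕ 2 = 1.

1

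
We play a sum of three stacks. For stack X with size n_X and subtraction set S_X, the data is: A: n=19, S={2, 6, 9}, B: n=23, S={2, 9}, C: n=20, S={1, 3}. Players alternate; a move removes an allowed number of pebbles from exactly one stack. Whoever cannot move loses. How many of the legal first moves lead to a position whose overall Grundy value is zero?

0

Stack A, S = {2, 6, 9}:
G(0) = 0
G(1) = mex{} = 0
G(2) = mex{0} = 1
G(3) = mex{0} = 1
G(4) = mex{1} = 0
G(5) = mex{1} = 0
G(6) = mex{0,0} = 1
G(7) = mex{0,0} = 1
G(8) = mex{1,1} = 0
G(9) = mex{1,1,0} = 2
G(10) = mex{0,0,0} = 1
G(11) = mex{2,0,1} = 3
G(12) = mex{1,1,1} = 0
G(13) = mex{3,1,0} = 2
G(14) = mex{0,0,0} = 1
G(15) = mex{2,2,1} = 0
G(16) = mex{1,1,1} = 0
G(17) = mex{0,3,0} = 1
G(18) = mex{0,0,2} = 1
G(19) = mex{1,2,1} = 0
G_A(19) = 0.
Stack B, S = {2, 9}:
n :  0  1  2  3  4  5  6  7  8  9 10 11 12 13 14 15 16 17 18 19 20 21 22 23
G :  0  0  1  1  0  0  1  1  0  2  1  0  0  1  1  0  0  1  1  0  2  1  0  0
G_B(23) = 0.
Stack C, S = {1, 3}:
G(0) = 0
G(1) = mex{0} = 1
G(2) = mex{1} = 0
G(3) = mex{0,0} = 1
G(4) = mex{1,1} = 0
G(5) = mex{0,0} = 1
G(6) = mex{1,1} = 0
G(7) = mex{0,0} = 1
G(8) = mex{1,1} = 0
G(9) = mex{0,0} = 1
G(10) = mex{1,1} = 0
G(11) = mex{0,0} = 1
G(12) = mex{1,1} = 0
G(13) = mex{0,0} = 1
G(14) = mex{1,1} = 0
G(15) = mex{0,0} = 1
G(16) = mex{1,1} = 0
G(17) = mex{0,0} = 1
G(18) = mex{1,1} = 0
G(19) = mex{0,0} = 1
G(20) = mex{1,1} = 0
G_C(20) = 0.
Combined Grundy value = 0 ⊕ 0 ⊕ 0 = 0.
A winning move leaves total XOR = 0, i.e. changes one component's Grundy value g to g ⊕ X where X is the current total.
Stack A: target g' = 0⊕0 = 0, but every legal move changes the Grundy value (mex property), so 0 moves.
Stack B: target g' = 0⊕0 = 0, but every legal move changes the Grundy value (mex property), so 0 moves.
Stack C: target g' = 0⊕0 = 0, but every legal move changes the Grundy value (mex property), so 0 moves.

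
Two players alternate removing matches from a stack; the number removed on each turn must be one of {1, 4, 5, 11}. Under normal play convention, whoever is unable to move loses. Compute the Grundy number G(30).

n :  0  1  2  3  4  5  6  7  8  9 10 11 12 13 14 15 16 17 18 19 20 21 22 23 24 25 26 27 28 29 30
G :  0  1  0  1  2  3  2  3  0  1  0  1  2  3  2  3  0  1  0  1  2  3  2  3  0  1  0  1  2  3  2

2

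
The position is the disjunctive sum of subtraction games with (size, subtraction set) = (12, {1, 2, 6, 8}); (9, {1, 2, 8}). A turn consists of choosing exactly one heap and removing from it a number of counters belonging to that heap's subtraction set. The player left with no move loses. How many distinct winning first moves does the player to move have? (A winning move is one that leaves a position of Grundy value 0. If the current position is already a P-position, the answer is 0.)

Heap A, S = {1, 2, 6, 8}:
n :  0  1  2  3  4  5  6  7  8  9 10 11 12
G :  0  1  2  0  1  2  3  0  1  2  0  1  2
G_A(12) = 2.
Heap B, S = {1, 2, 8}:
n : 0 1 2 3 4 5 6 7 8 9
G : 0 1 2 0 1 2 0 1 2 0
G_B(9) = 0.
Combined Grundy value = 2 ⊕ 0 = 2.
A winning move leaves total XOR = 0, i.e. changes one component's Grundy value g to g ⊕ X where X is the current total.
Heap A: need g' = 2⊕2 = 0. Options: 12−1→G=1, 12−2→G=0, 12−6→G=3, 12−8→G=1. Hits: 1.
Heap B: need g' = 0⊕2 = 2. Options: 9−1→G=2, 9−2→G=1, 9−8→G=1. Hits: 1.

2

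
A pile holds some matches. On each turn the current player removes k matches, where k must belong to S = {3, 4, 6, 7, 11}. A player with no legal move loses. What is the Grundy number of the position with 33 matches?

G(0) = 0
G(1) = mex{} = 0
G(2) = mex{} = 0
G(3) = mex{0} = 1
G(4) = mex{0,0} = 1
G(5) = mex{0,0} = 1
G(6) = mex{1,0,0} = 2
G(7) = mex{1,1,0,0} = 2
G(8) = mex{1,1,0,0} = 2
G(9) = mex{2,1,1,0} = 3
G(10) = mex{2,2,1,1} = 0
G(11) = mex{2,2,1,1,0} = 3
G(12) = mex{3,2,2,1,0} = 4
G(13) = mex{0,3,2,2,0} = 1
G(14) = mex{3,0,2,2,1} = 4
G(15) = mex{4,3,3,2,1} = 0
G(16) = mex{1,4,0,3,1} = 2
G(17) = mex{4,1,3,0,2} = 5
G(18) = mex{0,4,4,3,2} = 1
G(19) = mex{2,0,1,4,2} = 3
G(20) = mex{5,2,4,1,3} = 0
G(21) = mex{1,5,0,4,0} = 2
G(22) = mex{3,1,2,0,3} = 4
G(23) = mex{0,3,5,2,4} = 1
G(24) = mex{2,0,1,5,1} = 3
G(25) = mex{4,2,3,1,4} = 0
G(26) = mex{1,4,0,3,0} = 2
G(27) = mex{3,1,2,0,2} = 4
G(28) = mex{0,3,4,2,5} = 1
G(29) = mex{2,0,1,4,1} = 3
G(30) = mex{4,2,3,1,3} = 0
G(31) = mex{1,4,0,3,0} = 2
G(32) = mex{3,1,2,0,2} = 4
G(33) = mex{0,3,4,2,4} = 1

1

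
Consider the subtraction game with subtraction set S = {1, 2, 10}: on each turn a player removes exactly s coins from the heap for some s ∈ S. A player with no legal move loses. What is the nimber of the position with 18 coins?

0

n :  0  1  2  3  4  5  6  7  8  9 10 11 12 13 14 15 16 17 18
G :  0  1  2  0  1  2  0  1  2  0  1  2  0  1  2  0  1  2  0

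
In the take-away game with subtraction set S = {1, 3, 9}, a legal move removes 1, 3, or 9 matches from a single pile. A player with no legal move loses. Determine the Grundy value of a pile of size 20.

0

n :  0  1  2  3  4  5  6  7  8  9 10 11 12 13 14 15 16 17 18 19 20
G :  0  1  0  1  0  1  0  1  0  1  0  1  0  1  0  1  0  1  0  1  0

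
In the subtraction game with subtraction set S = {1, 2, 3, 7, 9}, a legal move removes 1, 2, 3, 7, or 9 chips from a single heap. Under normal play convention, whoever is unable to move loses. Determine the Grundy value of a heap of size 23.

3

n :  0  1  2  3  4  5  6  7  8  9 10 11 12 13 14 15 16 17 18 19 20 21 22 23
G :  0  1  2  3  0  1  2  3  0  1  2  3  0  1  2  3  0  1  2  3  0  1  2  3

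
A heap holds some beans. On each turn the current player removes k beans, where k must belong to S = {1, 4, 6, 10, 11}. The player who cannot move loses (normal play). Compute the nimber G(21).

G(0) = 0
G(1) = mex{0} = 1
G(2) = mex{1} = 0
G(3) = mex{0} = 1
G(4) = mex{1,0} = 2
G(5) = mex{2,1} = 0
G(6) = mex{0,0,0} = 1
G(7) = mex{1,1,1} = 0
G(8) = mex{0,2,0} = 1
G(9) = mex{1,0,1} = 2
G(10) = mex{2,1,2,0} = 3
G(11) = mex{3,0,0,1,0} = 2
G(12) = mex{2,1,1,0,1} = 3
G(13) = mex{3,2,0,1,0} = 4
G(14) = mex{4,3,1,2,1} = 0
G(15) = mex{0,2,2,0,2} = 1
G(16) = mex{1,3,3,1,0} = 2
G(17) = mex{2,4,2,0,1} = 3
G(18) = mex{3,0,3,1,0} = 2
G(19) = mex{2,1,4,2,1} = 0
G(20) = mex{0,2,0,3,2} = 1
G(21) = mex{1,3,1,2,3} = 0

0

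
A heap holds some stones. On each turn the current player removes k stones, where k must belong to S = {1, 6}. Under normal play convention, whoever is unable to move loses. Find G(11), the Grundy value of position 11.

n :  0  1  2  3  4  5  6  7  8  9 10 11
G :  0  1  0  1  0  1  2  0  1  0  1  0

0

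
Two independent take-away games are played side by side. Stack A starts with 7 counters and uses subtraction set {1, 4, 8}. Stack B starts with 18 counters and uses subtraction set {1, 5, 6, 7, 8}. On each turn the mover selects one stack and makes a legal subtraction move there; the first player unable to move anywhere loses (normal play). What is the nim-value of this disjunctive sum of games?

Stack A, S = {1, 4, 8}:
G(0) = 0
G(1) = mex{0} = 1
G(2) = mex{1} = 0
G(3) = mex{0} = 1
G(4) = mex{1,0} = 2
G(5) = mex{2,1} = 0
G(6) = mex{0,0} = 1
G(7) = mex{1,1} = 0
G_A(7) = 0.
Stack B, S = {1, 5, 6, 7, 8}:
n :  0  1  2  3  4  5  6  7  8  9 10 11 12 13 14 15 16 17 18
G :  0  1  0  1  0  1  2  3  2  3  2  3  4  0  1  0  1  0  1
G_B(18) = 1.
Combined Grundy value = 0 ⊕ 1 = 1.

1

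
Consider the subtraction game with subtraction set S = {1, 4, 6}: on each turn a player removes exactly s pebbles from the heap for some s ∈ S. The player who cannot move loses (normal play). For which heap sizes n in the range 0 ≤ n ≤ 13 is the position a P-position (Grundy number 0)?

0, 2, 5, 7, 10, 12

n :  0  1  2  3  4  5  6  7  8  9 10 11 12 13
G :  0  1  0  1  2  0  1  0  1  2  0  1  0  1
P-positions are exactly the n with G(n) = 0.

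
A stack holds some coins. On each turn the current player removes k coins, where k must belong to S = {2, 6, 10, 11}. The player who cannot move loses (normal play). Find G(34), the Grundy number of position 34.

0

n :  0  1  2  3  4  5  6  7  8  9 10 11 12 13 14 15 16 17 18 19 20 21 22 23 24 25 26 27 28 29 30 31 32 33 34
G :  0  0  1  1  0  0  1  1  0  0  1  1  2  0  3  1  2  0  3  1  2  0  0  1  1  0  0  1  1  0  0  1  1  2  0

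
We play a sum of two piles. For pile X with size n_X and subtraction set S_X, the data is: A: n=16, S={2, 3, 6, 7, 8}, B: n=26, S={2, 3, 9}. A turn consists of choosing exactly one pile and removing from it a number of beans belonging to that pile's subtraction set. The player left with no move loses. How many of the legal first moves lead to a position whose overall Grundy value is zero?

4

Pile A, S = {2, 3, 6, 7, 8}:
n :  0  1  2  3  4  5  6  7  8  9 10 11 12 13 14 15 16
G :  0  0  1  1  2  0  3  1  2  2  0  3  1  2  0  0  1
G_A(16) = 1.
Pile B, S = {2, 3, 9}:
n :  0  1  2  3  4  5  6  7  8  9 10 11 12 13 14 15 16 17 18 19 20 21 22 23 24 25 26
G :  0  0  1  1  2  0  0  1  1  2  2  0  0  1  1  2  0  0  1  1  2  2  0  0  1  1  2
G_B(26) = 2.
Combined Grundy value = 1 ⊕ 2 = 3.
A winning move leaves total XOR = 0, i.e. changes one component's Grundy value g to g ⊕ X where X is the current total.
Pile A: need g' = 1⊕3 = 2. Options: 16−2→G=0, 16−3→G=2, 16−6→G=0, 16−7→G=2, 16−8→G=2. Hits: 3.
Pile B: need g' = 2⊕3 = 1. Options: 26−2→G=1, 26−3→G=0, 26−9→G=0. Hits: 1.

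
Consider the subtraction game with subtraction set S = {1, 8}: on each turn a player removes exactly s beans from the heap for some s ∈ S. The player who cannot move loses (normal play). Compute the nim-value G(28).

1

G(0) = 0
G(1) = mex{0} = 1
G(2) = mex{1} = 0
G(3) = mex{0} = 1
G(4) = mex{1} = 0
G(5) = mex{0} = 1
G(6) = mex{1} = 0
G(7) = mex{0} = 1
G(8) = mex{1,0} = 2
G(9) = mex{2,1} = 0
G(10) = mex{0,0} = 1
G(11) = mex{1,1} = 0
G(12) = mex{0,0} = 1
G(13) = mex{1,1} = 0
G(14) = mex{0,0} = 1
G(15) = mex{1,1} = 0
G(16) = mex{0,2} = 1
G(17) = mex{1,0} = 2
G(18) = mex{2,1} = 0
G(19) = mex{0,0} = 1
G(20) = mex{1,1} = 0
G(21) = mex{0,0} = 1
G(22) = mex{1,1} = 0
G(23) = mex{0,0} = 1
G(24) = mex{1,1} = 0
G(25) = mex{0,2} = 1
G(26) = mex{1,0} = 2
G(27) = mex{2,1} = 0
G(28) = mex{0,0} = 1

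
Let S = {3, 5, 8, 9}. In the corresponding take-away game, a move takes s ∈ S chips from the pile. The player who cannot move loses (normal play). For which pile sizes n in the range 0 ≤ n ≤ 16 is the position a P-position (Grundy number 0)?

n :  0  1  2  3  4  5  6  7  8  9 10 11 12 13 14 15 16
G :  0  0  0  1  1  1  2  2  2  3  3  3  0  0  0  1  1
P-positions are exactly the n with G(n) = 0.

0, 1, 2, 12, 13, 14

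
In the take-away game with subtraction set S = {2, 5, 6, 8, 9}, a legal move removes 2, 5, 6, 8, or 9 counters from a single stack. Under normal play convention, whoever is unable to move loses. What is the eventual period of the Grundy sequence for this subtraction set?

14

n :  0  1  2  3  4  5  6  7  8  9 10 11 12 13 14 15 16 17 18 19 20 21 22 23 24 25 26 27 28 29
G :  0  0  1  1  0  2  1  3  2  2  3  0  2  1  0  0  1  1  0  2  1  3  2  2  3  0  2  1  0  0
G(n+14) = G(n) holds for n = 0,…,8 (a full window of length max(S) = 9), so the sequence is purely periodic with period 14.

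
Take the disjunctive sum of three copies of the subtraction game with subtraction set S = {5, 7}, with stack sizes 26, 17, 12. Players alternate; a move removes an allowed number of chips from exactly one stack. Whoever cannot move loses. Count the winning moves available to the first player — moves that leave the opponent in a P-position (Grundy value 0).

5

All stacks use S = {5, 7}:
G(0) = 0
G(1) = mex{} = 0
G(2) = mex{} = 0
G(3) = mex{} = 0
G(4) = mex{} = 0
G(5) = mex{0} = 1
G(6) = mex{0} = 1
G(7) = mex{0,0} = 1
G(8) = mex{0,0} = 1
G(9) = mex{0,0} = 1
G(10) = mex{1,0} = 2
G(11) = mex{1,0} = 2
G(12) = mex{1,1} = 0
G(13) = mex{1,1} = 0
G(14) = mex{1,1} = 0
G(15) = mex{2,1} = 0
G(16) = mex{2,1} = 0
G(17) = mex{0,2} = 1
G(18) = mex{0,2} = 1
G(19) = mex{0,0} = 1
G(20) = mex{0,0} = 1
G(21) = mex{0,0} = 1
G(22) = mex{1,0} = 2
G(23) = mex{1,0} = 2
G(24) = mex{1,1} = 0
G(25) = mex{1,1} = 0
G(26) = mex{1,1} = 0
Stack A: G(26) = 0.
Stack B: G(17) = 1.
Stack C: G(12) = 0.
Combined Grundy value = 0 ⊕ 1 ⊕ 0 = 1.
A winning move leaves total XOR = 0, i.e. changes one component's Grundy value g to g ⊕ X where X is the current total.
Stack A: need g' = 0⊕1 = 1. Options: 26−5→G=1, 26−7→G=1. Hits: 2.
Stack B: need g' = 1⊕1 = 0. Options: 17−5→G=0, 17−7→G=2. Hits: 1.
Stack C: need g' = 0⊕1 = 1. Options: 12−5→G=1, 12−7→G=1. Hits: 2.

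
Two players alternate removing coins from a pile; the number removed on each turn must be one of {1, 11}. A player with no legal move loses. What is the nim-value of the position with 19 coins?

n :  0  1  2  3  4  5  6  7  8  9 10 11 12 13 14 15 16 17 18 19
G :  0  1  0  1  0  1  0  1  0  1  0  1  0  1  0  1  0  1  0  1

1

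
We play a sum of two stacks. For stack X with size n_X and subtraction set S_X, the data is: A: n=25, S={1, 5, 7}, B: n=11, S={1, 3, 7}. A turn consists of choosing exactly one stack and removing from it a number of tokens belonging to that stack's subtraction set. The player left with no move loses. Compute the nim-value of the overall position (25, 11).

Stack A, S = {1, 5, 7}:
n :  0  1  2  3  4  5  6  7  8  9 10 11 12 13 14 15 16 17 18 19 20 21 22 23 24 25
G :  0  1  0  1  0  1  0  1  0  1  0  1  0  1  0  1  0  1  0  1  0  1  0  1  0  1
G_A(25) = 1.
Stack B, S = {1, 3, 7}:
n :  0  1  2  3  4  5  6  7  8  9 10 11
G :  0  1  0  1  0  1  0  1  0  1  0  1
G_B(11) = 1.
Combined Grundy value = 1 ⊕ 1 = 0.

0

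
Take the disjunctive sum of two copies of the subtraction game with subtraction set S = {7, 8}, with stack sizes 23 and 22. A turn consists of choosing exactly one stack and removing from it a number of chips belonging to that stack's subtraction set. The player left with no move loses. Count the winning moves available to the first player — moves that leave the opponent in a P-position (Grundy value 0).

0

All stacks use S = {7, 8}:
G(0) = 0
G(1) = mex{} = 0
G(2) = mex{} = 0
G(3) = mex{} = 0
G(4) = mex{} = 0
G(5) = mex{} = 0
G(6) = mex{} = 0
G(7) = mex{0} = 1
G(8) = mex{0,0} = 1
G(9) = mex{0,0} = 1
G(10) = mex{0,0} = 1
G(11) = mex{0,0} = 1
G(12) = mex{0,0} = 1
G(13) = mex{0,0} = 1
G(14) = mex{1,0} = 2
G(15) = mex{1,1} = 0
G(16) = mex{1,1} = 0
G(17) = mex{1,1} = 0
G(18) = mex{1,1} = 0
G(19) = mex{1,1} = 0
G(20) = mex{1,1} = 0
G(21) = mex{2,1} = 0
G(22) = mex{0,2} = 1
G(23) = mex{0,0} = 1
Stack A: G(23) = 1.
Stack B: G(22) = 1.
Combined Grundy value = 1 ⊕ 1 = 0.
A winning move leaves total XOR = 0, i.e. changes one component's Grundy value g to g ⊕ X where X is the current total.
Stack A: target g' = 1⊕0 = 1, but every legal move changes the Grundy value (mex property), so 0 moves.
Stack B: target g' = 1⊕0 = 1, but every legal move changes the Grundy value (mex property), so 0 moves.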